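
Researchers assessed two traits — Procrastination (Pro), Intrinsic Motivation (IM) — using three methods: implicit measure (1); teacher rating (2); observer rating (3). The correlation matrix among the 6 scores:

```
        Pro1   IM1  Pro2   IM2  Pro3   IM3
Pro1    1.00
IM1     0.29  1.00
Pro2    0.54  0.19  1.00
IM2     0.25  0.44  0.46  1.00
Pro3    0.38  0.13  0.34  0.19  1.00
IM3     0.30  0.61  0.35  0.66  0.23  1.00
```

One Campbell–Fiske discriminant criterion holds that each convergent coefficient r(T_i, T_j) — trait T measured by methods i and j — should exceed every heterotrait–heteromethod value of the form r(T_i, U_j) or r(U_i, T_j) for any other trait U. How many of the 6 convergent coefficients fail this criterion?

1

Each convergent coefficient versus the relevant comparison correlations:
Pro (methods 1·2): 0.54 vs {0.25, 0.19} → pass.
Pro (methods 1·3): 0.38 vs {0.30, 0.13} → pass.
Pro (methods 2·3): 0.34 vs {0.35, 0.19} → fail.
IM (methods 1·2): 0.44 vs {0.19, 0.25} → pass.
IM (methods 1·3): 0.61 vs {0.13, 0.30} → pass.
IM (methods 2·3): 0.66 vs {0.19, 0.35} → pass.
1 of 6 fail.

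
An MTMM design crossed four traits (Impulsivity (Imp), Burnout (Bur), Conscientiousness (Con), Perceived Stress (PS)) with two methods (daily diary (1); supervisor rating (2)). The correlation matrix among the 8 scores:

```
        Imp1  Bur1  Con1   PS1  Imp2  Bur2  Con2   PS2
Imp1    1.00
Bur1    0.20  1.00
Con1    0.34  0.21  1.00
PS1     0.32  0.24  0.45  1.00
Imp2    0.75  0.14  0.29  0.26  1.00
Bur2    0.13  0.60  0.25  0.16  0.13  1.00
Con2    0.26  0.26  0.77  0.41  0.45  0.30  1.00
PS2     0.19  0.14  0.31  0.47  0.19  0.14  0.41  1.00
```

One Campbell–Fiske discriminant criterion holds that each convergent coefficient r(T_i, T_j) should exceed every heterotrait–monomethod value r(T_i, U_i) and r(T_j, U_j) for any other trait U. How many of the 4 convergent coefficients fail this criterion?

0

Checking each validity diagonal entry against its comparison values:
Imp (methods 1·2): 0.75 vs {0.20, 0.13, 0.34, 0.45, 0.32, 0.19} → pass.
Bur (methods 1·2): 0.60 vs {0.20, 0.13, 0.21, 0.30, 0.24, 0.14} → pass.
Con (methods 1·2): 0.77 vs {0.34, 0.45, 0.21, 0.30, 0.45, 0.41} → pass.
PS (methods 1·2): 0.47 vs {0.32, 0.19, 0.24, 0.14, 0.45, 0.41} → pass.
0 of 4 fail.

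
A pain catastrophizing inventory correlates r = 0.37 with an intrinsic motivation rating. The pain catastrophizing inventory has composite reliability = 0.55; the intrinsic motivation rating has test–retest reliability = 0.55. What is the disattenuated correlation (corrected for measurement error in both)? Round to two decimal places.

0.67

r_true = r_obs / √(r_xx · r_yy) = 0.37 / √(0.55 × 0.55) = 0.37 / √0.3025 = 0.37 / 0.5500 ≈ 0.67.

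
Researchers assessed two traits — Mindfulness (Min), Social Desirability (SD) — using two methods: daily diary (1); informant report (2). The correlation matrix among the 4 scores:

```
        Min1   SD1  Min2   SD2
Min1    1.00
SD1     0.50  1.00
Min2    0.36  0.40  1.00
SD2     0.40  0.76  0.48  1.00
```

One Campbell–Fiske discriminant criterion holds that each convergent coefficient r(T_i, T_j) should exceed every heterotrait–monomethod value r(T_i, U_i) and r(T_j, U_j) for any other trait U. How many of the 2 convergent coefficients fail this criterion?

1

Convergent coefficients and their comparison sets:
Min (methods 1·2): 0.36 vs {0.50, 0.48} → fail.
SD (methods 1·2): 0.76 vs {0.50, 0.48} → pass.
1 of 2 fail.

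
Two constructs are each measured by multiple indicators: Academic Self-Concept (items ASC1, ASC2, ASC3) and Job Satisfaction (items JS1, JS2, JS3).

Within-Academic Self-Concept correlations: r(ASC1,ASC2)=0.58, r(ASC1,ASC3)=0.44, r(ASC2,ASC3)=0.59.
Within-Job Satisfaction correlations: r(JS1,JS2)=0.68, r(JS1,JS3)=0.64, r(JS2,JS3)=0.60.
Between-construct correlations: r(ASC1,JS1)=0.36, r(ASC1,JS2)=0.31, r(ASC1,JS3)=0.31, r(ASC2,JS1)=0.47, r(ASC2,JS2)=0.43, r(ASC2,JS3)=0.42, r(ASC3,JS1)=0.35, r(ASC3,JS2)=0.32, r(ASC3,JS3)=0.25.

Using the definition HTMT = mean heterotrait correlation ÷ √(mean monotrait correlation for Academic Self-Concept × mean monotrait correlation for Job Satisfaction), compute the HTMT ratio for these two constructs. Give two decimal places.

0.61

Mean heterotrait r = 3.22/9 = 0.3578.
Mean within-ASC = 1.61/3 = 0.5367; mean within-JS = 1.92/3 = 0.6400.
Geometric mean = √(0.5367 × 0.6400) = 0.5861.
HTMT = 0.3578 / 0.5861 = 0.61.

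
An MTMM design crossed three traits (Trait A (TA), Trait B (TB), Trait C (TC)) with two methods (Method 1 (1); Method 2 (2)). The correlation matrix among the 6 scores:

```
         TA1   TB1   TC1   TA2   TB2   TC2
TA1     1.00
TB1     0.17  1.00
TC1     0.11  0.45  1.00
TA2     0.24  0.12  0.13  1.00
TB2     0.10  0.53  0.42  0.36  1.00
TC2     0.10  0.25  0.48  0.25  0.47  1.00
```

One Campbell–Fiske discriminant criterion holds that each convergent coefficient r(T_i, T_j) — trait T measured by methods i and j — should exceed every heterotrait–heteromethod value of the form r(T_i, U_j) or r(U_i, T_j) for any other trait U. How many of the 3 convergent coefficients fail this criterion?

Convergent coefficients and their comparison sets:
TA (methods 1·2): 0.24 vs {0.10, 0.12, 0.10, 0.13} → pass.
TB (methods 1·2): 0.53 vs {0.12, 0.10, 0.25, 0.42} → pass.
TC (methods 1·2): 0.48 vs {0.13, 0.10, 0.42, 0.25} → pass.
0 of 3 fail.

0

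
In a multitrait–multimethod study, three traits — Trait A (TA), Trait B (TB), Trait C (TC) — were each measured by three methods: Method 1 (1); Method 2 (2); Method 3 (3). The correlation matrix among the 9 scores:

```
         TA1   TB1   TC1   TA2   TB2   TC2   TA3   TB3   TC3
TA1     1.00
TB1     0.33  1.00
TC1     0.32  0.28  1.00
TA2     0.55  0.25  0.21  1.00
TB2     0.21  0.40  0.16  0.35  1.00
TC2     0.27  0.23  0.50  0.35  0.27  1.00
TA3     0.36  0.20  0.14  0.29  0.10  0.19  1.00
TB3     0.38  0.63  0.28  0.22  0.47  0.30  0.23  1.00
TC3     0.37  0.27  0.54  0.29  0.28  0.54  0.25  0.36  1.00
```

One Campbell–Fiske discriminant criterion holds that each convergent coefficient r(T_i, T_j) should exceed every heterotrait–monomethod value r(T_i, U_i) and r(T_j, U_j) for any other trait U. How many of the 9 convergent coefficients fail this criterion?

Each convergent coefficient versus the relevant comparison correlations:
TA (methods 1·2): 0.55 vs {0.33, 0.35, 0.32, 0.35} → pass.
TA (methods 1·3): 0.36 vs {0.33, 0.23, 0.32, 0.25} → pass.
TA (methods 2·3): 0.29 vs {0.35, 0.23, 0.35, 0.25} → fail.
TB (methods 1·2): 0.40 vs {0.33, 0.35, 0.28, 0.27} → pass.
TB (methods 1·3): 0.63 vs {0.33, 0.23, 0.28, 0.36} → pass.
TB (methods 2·3): 0.47 vs {0.35, 0.23, 0.27, 0.36} → pass.
TC (methods 1·2): 0.50 vs {0.32, 0.35, 0.28, 0.27} → pass.
TC (methods 1·3): 0.54 vs {0.32, 0.25, 0.28, 0.36} → pass.
TC (methods 2·3): 0.54 vs {0.35, 0.25, 0.27, 0.36} → pass.
1 of 9 fail.

1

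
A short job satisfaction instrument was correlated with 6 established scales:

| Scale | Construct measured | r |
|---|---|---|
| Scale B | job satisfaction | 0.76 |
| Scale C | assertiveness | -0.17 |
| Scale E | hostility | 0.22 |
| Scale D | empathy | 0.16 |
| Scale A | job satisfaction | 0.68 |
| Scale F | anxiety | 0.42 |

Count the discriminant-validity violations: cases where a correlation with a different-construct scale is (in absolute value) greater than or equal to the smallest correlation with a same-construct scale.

Convergent (same construct = job satisfaction): Scale B, Scale A.
Smallest convergent = 0.68. Discriminant |r|: 0.17, 0.22, 0.16, 0.42; count ≥ 0.68 → 0.

0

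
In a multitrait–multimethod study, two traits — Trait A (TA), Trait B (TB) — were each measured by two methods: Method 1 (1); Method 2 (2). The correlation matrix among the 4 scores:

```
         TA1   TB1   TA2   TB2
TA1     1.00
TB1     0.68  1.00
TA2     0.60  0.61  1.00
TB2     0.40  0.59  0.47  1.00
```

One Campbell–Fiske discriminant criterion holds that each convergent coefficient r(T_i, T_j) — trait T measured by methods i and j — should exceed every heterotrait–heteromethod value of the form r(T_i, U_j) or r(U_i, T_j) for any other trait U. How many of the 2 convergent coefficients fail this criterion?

2

Each convergent coefficient versus the relevant comparison correlations:
TA (methods 1·2): 0.60 vs {0.40, 0.61} → fail.
TB (methods 1·2): 0.59 vs {0.61, 0.40} → fail.
2 of 2 fail.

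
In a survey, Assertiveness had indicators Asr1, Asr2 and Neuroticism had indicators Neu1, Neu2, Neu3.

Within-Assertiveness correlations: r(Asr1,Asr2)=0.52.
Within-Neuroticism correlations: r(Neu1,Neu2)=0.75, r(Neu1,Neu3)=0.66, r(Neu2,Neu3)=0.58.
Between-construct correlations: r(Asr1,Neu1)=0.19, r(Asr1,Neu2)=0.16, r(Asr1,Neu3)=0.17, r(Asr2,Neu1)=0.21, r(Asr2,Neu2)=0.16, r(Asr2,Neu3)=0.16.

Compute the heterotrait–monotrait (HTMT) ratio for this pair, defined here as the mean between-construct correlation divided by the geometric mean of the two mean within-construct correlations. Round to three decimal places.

0.298

Between-construct mean = 1.05/6 = 0.1750.
Mean within-Asr = 0.52/1 = 0.5200; mean within-Neu = 1.99/3 = 0.6633.
Geometric mean = √(0.5200 × 0.6633) = 0.5873.
HTMT = 0.1750 / 0.5873 = 0.298.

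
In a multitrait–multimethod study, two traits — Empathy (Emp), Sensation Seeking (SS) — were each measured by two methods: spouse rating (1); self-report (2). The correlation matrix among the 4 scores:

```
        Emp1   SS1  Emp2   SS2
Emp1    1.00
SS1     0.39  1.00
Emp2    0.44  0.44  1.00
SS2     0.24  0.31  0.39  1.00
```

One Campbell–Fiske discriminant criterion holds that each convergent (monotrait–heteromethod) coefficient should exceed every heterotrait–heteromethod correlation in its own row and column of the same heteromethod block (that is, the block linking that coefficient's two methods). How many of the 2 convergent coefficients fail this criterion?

2

Checking each validity diagonal entry against its comparison values:
Emp (methods 1·2): 0.44 vs {0.24, 0.44} → fail.
SS (methods 1·2): 0.31 vs {0.44, 0.24} → fail.
2 of 2 fail.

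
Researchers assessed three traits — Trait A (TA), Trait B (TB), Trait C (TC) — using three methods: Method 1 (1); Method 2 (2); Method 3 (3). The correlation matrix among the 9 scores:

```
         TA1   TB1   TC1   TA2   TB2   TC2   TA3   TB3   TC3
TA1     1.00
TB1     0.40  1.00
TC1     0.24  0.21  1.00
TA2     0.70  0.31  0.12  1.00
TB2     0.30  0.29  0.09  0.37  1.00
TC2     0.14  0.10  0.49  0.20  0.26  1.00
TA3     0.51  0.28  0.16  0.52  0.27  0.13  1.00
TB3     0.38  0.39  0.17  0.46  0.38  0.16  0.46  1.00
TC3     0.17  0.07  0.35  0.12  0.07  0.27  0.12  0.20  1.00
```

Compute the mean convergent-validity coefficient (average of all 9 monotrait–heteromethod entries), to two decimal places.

Convergent values: 0.70, 0.51, 0.52, 0.29, 0.39, 0.38, 0.49, 0.35, 0.27; mean = 3.90/9 = 0.43.

0.43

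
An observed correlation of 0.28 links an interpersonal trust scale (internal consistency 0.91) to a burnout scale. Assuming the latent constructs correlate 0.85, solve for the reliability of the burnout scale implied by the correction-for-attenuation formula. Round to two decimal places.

r_true = r_obs / √(r_xx · r_yy) ⇒ 0.85 = 0.28 / √(0.91 · r_yy).
√(0.91 · r_yy) = 0.28 / 0.85 = 0.3294; 0.91 · r_yy = 0.1085; r_yy = 0.1085 / 0.91 ≈ 0.12.

0.12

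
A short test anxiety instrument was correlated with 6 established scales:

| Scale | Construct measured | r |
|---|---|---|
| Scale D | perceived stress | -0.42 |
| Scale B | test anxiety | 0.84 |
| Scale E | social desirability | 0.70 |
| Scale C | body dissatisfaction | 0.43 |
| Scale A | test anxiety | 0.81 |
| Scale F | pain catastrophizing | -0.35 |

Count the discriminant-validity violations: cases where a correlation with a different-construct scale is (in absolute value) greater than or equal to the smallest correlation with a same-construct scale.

0

Convergent (same construct = test anxiety): Scale B, Scale A.
Smallest convergent = 0.81. Discriminant |r|: 0.42, 0.70, 0.43, 0.35; count ≥ 0.81 → 0.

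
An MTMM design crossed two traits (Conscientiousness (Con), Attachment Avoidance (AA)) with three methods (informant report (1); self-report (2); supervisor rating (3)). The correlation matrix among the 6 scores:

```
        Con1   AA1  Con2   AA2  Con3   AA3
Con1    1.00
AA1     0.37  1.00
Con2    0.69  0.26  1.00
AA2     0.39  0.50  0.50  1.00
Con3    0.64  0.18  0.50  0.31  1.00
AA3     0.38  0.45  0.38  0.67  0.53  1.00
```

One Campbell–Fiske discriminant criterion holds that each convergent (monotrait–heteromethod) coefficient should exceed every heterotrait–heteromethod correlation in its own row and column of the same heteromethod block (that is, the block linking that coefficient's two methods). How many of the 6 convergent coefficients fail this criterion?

Each convergent coefficient versus the relevant comparison correlations:
Con (methods 1·2): 0.69 vs {0.39, 0.26} → pass.
Con (methods 1·3): 0.64 vs {0.38, 0.18} → pass.
Con (methods 2·3): 0.50 vs {0.38, 0.31} → pass.
AA (methods 1·2): 0.50 vs {0.26, 0.39} → pass.
AA (methods 1·3): 0.45 vs {0.18, 0.38} → pass.
AA (methods 2·3): 0.67 vs {0.31, 0.38} → pass.
0 of 6 fail.

0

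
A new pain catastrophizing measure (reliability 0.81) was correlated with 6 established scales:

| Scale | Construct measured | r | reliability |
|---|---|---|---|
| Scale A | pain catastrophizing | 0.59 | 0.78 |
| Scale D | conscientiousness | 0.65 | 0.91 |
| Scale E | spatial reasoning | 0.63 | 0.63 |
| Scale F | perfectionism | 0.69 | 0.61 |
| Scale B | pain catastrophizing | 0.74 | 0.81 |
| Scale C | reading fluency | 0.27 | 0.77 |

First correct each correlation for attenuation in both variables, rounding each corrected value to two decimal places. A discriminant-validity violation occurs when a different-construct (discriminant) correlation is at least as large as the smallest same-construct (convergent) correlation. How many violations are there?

3

Disattenuated r (r / √(r_scale · r_new)):
  Scale A (conv): 0.59 / √(0.78·0.81) = 0.74
  Scale D (disc): 0.65 / √(0.91·0.81) = 0.76
  Scale E (disc): 0.63 / √(0.63·0.81) = 0.88
  Scale F (disc): 0.69 / √(0.61·0.81) = 0.98
  Scale B (conv): 0.74 / √(0.81·0.81) = 0.91
  Scale C (disc): 0.27 / √(0.77·0.81) = 0.34
Smallest convergent = 0.74. Discriminant values: 0.76, 0.88, 0.98, 0.34; count ≥ 0.74 → 3.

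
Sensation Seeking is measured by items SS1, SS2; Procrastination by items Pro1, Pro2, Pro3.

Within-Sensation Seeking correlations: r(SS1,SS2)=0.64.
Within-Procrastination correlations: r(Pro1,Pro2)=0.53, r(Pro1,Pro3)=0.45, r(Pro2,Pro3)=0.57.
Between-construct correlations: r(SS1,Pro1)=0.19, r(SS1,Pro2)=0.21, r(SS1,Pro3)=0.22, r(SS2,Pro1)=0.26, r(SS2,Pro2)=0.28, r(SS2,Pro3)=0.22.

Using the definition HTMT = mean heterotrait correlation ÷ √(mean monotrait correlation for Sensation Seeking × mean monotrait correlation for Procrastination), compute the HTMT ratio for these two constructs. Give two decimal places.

Mean heterotrait r = 1.38/6 = 0.2300.
Mean within-SS = 0.64/1 = 0.6400; mean within-Pro = 1.55/3 = 0.5167.
Geometric mean = √(0.6400 × 0.5167) = 0.5751.
HTMT = 0.2300 / 0.5751 = 0.40.

0.40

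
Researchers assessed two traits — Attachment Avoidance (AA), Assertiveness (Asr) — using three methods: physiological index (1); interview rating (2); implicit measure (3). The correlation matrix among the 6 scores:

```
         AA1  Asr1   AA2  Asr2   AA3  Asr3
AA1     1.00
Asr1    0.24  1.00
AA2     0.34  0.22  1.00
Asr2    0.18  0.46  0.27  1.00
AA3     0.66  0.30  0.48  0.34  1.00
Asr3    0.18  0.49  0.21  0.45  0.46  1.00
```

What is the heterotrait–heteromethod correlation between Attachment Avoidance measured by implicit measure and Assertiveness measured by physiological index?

0.30

Different traits and methods: r(AA3, Asr1) = 0.30.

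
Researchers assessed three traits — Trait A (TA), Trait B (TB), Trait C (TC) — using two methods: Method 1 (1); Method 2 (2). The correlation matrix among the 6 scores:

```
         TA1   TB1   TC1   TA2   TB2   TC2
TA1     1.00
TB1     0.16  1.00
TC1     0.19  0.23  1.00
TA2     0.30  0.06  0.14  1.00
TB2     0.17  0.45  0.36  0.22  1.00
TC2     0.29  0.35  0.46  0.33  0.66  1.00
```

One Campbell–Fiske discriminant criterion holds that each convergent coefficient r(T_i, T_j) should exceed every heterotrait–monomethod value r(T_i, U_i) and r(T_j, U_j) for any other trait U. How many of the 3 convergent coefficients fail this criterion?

Convergent coefficients and their comparison sets:
TA (methods 1·2): 0.30 vs {0.16, 0.22, 0.19, 0.33} → fail.
TB (methods 1·2): 0.45 vs {0.16, 0.22, 0.23, 0.66} → fail.
TC (methods 1·2): 0.46 vs {0.19, 0.33, 0.23, 0.66} → fail.
3 of 3 fail.

3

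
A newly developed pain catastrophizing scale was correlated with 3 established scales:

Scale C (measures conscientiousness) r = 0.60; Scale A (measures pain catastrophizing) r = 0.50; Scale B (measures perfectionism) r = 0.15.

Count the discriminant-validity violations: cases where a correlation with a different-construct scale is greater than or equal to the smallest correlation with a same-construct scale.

1

Convergent (same construct = pain catastrophizing): Scale A.
Smallest convergent = 0.50. Discriminant values: 0.60, 0.15; count ≥ 0.50 → 1.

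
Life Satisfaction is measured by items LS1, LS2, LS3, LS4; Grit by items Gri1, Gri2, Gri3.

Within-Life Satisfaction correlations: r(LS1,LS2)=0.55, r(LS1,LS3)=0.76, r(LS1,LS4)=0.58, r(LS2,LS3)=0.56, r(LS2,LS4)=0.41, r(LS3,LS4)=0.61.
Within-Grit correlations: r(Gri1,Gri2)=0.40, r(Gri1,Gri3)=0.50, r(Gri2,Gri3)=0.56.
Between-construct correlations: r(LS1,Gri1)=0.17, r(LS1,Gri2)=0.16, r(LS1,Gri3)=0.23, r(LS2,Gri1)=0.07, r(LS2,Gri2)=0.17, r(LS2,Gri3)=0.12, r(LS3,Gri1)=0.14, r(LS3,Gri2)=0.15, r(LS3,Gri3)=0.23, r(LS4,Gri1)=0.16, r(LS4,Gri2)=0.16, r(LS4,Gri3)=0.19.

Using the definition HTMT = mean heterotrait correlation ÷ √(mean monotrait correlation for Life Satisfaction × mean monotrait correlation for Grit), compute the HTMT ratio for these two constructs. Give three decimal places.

Mean heterotrait r = 1.95/12 = 0.1625.
Mean within-LS = 3.47/6 = 0.5783; mean within-Gri = 1.46/3 = 0.4867.
Geometric mean = √(0.5783 × 0.4867) = 0.5305.
HTMT = 0.1625 / 0.5305 = 0.306.

0.306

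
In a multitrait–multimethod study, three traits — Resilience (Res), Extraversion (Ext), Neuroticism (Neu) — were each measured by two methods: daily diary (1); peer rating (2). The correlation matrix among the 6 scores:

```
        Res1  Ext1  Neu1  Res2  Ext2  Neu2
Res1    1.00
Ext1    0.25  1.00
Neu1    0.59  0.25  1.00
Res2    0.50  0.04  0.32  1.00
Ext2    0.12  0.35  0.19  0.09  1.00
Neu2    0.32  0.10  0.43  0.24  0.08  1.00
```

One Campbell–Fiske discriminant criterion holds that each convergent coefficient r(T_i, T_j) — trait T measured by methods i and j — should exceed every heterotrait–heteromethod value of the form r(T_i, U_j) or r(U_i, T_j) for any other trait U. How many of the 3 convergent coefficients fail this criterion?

Convergent coefficients and their comparison sets:
Res (methods 1·2): 0.50 vs {0.12, 0.04, 0.32, 0.32} → pass.
Ext (methods 1·2): 0.35 vs {0.04, 0.12, 0.10, 0.19} → pass.
Neu (methods 1·2): 0.43 vs {0.32, 0.32, 0.19, 0.10} → pass.
0 of 3 fail.

0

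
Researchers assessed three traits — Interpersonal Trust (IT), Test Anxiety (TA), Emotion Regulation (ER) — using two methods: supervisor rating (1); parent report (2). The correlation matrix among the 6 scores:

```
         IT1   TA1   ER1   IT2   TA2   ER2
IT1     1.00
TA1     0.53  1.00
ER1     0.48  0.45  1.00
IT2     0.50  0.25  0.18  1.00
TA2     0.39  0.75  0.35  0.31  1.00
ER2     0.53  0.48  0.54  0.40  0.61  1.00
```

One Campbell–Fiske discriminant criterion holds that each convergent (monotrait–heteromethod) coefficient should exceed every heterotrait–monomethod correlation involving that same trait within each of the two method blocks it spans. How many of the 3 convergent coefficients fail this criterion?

2

Checking each validity diagonal entry against its comparison values:
IT (methods 1·2): 0.50 vs {0.53, 0.31, 0.48, 0.40} → fail.
TA (methods 1·2): 0.75 vs {0.53, 0.31, 0.45, 0.61} → pass.
ER (methods 1·2): 0.54 vs {0.48, 0.40, 0.45, 0.61} → fail.
2 of 3 fail.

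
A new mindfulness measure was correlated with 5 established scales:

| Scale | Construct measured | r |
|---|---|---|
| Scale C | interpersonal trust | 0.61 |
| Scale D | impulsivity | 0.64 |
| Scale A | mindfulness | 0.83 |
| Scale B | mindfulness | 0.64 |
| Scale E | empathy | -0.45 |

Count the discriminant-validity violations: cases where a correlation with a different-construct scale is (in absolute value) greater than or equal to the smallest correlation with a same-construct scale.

1

Convergent (same construct = mindfulness): Scale A, Scale B.
Smallest convergent = 0.64. Discriminant |r|: 0.61, 0.64, 0.45; count ≥ 0.64 → 1.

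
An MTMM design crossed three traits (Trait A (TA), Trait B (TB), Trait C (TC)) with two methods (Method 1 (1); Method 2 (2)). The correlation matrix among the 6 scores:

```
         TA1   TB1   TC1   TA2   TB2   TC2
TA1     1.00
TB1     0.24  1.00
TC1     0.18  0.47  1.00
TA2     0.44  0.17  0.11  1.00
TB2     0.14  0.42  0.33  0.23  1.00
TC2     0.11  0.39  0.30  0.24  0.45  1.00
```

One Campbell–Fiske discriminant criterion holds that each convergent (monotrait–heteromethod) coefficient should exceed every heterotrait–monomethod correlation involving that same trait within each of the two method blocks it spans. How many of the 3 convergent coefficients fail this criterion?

2

Convergent coefficients and their comparison sets:
TA (methods 1·2): 0.44 vs {0.24, 0.23, 0.18, 0.24} → pass.
TB (methods 1·2): 0.42 vs {0.24, 0.23, 0.47, 0.45} → fail.
TC (methods 1·2): 0.30 vs {0.18, 0.24, 0.47, 0.45} → fail.
2 of 3 fail.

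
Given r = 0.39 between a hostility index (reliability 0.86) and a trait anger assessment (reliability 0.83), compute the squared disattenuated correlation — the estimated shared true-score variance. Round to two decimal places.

0.21

Disattenuated r = 0.39 / √(0.86 × 0.83) = 0.39 / 0.8449 = 0.4616.
Shared true-score variance = 0.4616² = 0.2131 ≈ 0.21.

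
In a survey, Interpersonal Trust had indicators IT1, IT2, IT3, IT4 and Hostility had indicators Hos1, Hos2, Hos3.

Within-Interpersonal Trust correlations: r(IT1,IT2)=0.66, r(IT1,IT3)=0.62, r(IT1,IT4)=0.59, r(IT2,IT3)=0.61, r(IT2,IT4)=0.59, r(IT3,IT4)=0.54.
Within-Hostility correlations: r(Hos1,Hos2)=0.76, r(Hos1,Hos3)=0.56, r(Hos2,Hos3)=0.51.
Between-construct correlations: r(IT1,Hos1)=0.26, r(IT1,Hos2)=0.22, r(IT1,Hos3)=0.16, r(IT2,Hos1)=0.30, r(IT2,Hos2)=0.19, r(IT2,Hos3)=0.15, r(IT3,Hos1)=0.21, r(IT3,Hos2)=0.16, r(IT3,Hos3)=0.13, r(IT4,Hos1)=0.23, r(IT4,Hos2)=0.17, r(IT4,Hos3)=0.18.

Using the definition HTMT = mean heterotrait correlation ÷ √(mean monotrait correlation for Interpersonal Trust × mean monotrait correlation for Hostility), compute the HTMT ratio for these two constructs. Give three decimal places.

0.325

Between-construct mean = 2.36/12 = 0.1967.
Mean within-IT = 3.61/6 = 0.6017; mean within-Hos = 1.83/3 = 0.6100.
Geometric mean = √(0.6017 × 0.6100) = 0.6058.
HTMT = 0.1967 / 0.6058 = 0.325.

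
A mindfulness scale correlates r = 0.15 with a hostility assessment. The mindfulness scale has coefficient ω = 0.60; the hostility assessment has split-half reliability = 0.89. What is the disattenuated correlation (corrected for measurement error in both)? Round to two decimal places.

r_true = r_obs / √(r_xx · r_yy) = 0.15 / √(0.60 × 0.89) = 0.15 / √0.5340 = 0.15 / 0.7308 ≈ 0.21.

0.21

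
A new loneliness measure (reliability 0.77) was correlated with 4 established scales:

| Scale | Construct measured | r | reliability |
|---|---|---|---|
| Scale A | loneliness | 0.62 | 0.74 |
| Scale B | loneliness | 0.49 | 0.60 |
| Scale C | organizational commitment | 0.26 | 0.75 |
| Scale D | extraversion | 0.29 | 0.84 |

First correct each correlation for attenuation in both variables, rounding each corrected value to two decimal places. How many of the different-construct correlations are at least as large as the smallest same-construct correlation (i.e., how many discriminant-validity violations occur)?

0

Disattenuated r (r / √(r_scale · r_new)):
  Scale A (conv): 0.62 / √(0.74·0.77) = 0.82
  Scale B (conv): 0.49 / √(0.60·0.77) = 0.72
  Scale C (disc): 0.26 / √(0.75·0.77) = 0.34
  Scale D (disc): 0.29 / √(0.84·0.77) = 0.36
Smallest convergent = 0.72. Discriminant values: 0.34, 0.36; count ≥ 0.72 → 0.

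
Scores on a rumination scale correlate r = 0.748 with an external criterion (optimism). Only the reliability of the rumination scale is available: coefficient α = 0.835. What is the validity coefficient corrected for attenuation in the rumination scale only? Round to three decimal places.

Single correction: r_c = r_obs / √r_xx = 0.748 / √0.835 = 0.748 / 0.9138 ≈ 0.819.

0.819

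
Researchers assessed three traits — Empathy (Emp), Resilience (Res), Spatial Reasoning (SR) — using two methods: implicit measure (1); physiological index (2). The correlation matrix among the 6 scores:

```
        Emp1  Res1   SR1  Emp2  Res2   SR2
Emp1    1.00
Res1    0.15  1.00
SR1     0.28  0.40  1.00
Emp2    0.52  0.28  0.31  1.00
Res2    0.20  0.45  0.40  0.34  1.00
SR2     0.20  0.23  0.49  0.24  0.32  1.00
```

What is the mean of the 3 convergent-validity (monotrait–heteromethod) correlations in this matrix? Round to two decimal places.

Convergent values: 0.52, 0.45, 0.49; mean = 1.46/3 = 0.49.

0.49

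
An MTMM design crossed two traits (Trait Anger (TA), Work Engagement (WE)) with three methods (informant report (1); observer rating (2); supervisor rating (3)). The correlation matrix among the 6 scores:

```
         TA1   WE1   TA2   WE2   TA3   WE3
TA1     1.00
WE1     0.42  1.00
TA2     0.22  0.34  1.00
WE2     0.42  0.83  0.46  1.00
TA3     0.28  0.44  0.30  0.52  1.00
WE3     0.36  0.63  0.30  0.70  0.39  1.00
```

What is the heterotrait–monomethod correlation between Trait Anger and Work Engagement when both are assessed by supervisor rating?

0.39

Different traits, same method: r(TA3, WE3) = 0.39.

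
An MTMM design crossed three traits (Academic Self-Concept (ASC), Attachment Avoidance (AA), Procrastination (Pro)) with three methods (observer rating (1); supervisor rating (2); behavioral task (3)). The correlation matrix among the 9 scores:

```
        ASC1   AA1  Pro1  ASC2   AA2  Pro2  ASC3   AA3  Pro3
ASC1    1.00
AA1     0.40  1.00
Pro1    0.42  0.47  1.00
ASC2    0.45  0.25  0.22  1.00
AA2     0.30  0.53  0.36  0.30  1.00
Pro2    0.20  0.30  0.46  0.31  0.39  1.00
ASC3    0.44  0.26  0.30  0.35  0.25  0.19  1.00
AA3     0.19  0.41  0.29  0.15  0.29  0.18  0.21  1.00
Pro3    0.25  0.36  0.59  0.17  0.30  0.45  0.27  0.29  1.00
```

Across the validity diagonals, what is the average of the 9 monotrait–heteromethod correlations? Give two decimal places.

0.44

Convergent values: 0.45, 0.44, 0.35, 0.53, 0.41, 0.29, 0.46, 0.59, 0.45; mean = 3.97/9 = 0.44.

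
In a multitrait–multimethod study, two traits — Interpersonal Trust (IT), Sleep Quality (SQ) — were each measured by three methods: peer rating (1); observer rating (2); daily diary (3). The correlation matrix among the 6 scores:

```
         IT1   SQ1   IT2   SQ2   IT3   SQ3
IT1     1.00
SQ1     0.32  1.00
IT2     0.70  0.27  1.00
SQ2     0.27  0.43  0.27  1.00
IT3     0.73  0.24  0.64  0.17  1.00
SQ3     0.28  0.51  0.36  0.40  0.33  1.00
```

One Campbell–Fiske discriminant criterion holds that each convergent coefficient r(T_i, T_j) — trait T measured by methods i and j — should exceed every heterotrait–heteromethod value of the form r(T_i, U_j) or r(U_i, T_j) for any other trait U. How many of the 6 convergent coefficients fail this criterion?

0

Convergent coefficients and their comparison sets:
IT (methods 1·2): 0.70 vs {0.27, 0.27} → pass.
IT (methods 1·3): 0.73 vs {0.28, 0.24} → pass.
IT (methods 2·3): 0.64 vs {0.36, 0.17} → pass.
SQ (methods 1·2): 0.43 vs {0.27, 0.27} → pass.
SQ (methods 1·3): 0.51 vs {0.24, 0.28} → pass.
SQ (methods 2·3): 0.40 vs {0.17, 0.36} → pass.
0 of 6 fail.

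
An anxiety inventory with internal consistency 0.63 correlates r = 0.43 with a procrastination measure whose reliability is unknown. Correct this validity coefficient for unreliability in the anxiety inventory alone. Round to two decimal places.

Single correction: r_c = r_obs / √r_xx = 0.43 / √0.63 = 0.43 / 0.7937 ≈ 0.54.

0.54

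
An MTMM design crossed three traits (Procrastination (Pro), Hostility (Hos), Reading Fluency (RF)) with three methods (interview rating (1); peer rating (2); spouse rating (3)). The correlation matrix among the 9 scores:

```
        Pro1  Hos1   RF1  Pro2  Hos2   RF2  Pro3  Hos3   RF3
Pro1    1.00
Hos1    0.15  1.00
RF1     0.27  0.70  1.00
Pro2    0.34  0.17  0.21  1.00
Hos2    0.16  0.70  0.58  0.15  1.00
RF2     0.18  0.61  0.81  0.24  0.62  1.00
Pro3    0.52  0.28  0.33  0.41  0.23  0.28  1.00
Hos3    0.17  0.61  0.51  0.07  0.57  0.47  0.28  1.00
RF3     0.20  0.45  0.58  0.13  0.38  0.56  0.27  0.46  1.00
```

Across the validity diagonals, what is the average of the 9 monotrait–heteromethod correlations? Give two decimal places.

Convergent values: 0.34, 0.52, 0.41, 0.70, 0.61, 0.57, 0.81, 0.58, 0.56; mean = 5.10/9 = 0.57.

0.57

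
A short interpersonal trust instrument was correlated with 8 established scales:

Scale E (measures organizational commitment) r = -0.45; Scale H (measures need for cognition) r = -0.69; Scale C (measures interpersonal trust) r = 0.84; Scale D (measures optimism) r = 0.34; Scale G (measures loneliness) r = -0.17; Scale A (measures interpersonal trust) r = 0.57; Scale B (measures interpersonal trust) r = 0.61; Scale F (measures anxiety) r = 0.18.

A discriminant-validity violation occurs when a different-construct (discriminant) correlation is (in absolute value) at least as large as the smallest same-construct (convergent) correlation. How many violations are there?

1

Convergent (same construct = interpersonal trust): Scale C, Scale A, Scale B.
Smallest convergent = 0.57. Discriminant |r|: 0.45, 0.69, 0.34, 0.17, 0.18; count ≥ 0.57 → 1.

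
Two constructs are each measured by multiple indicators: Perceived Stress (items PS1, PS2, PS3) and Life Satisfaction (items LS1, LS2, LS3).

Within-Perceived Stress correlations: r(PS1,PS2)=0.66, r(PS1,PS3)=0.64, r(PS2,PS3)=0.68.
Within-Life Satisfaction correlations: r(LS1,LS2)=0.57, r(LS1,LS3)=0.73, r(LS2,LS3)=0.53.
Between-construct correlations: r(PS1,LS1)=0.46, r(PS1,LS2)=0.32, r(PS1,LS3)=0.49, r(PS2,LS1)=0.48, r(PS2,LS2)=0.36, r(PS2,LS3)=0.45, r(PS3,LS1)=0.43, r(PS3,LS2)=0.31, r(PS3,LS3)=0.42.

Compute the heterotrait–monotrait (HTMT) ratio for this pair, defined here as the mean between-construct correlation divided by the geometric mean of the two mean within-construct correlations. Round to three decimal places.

0.651

Between-construct mean = 3.72/9 = 0.4133.
Mean within-PS = 1.98/3 = 0.6600; mean within-LS = 1.83/3 = 0.6100.
Geometric mean = √(0.6600 × 0.6100) = 0.6345.
HTMT = 0.4133 / 0.6345 = 0.651.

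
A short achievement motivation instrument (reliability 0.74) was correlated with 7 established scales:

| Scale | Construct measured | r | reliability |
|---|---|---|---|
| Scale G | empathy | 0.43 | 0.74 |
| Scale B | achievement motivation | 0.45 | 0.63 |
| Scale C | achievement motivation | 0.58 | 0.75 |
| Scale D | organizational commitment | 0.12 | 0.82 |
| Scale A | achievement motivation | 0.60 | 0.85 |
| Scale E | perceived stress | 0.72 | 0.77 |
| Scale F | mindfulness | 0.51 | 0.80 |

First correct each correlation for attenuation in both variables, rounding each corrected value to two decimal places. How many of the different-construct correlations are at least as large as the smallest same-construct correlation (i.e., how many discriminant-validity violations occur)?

Disattenuated r (r / √(r_scale · r_new)):
  Scale G (disc): 0.43 / √(0.74·0.74) = 0.58
  Scale B (conv): 0.45 / √(0.63·0.74) = 0.66
  Scale C (conv): 0.58 / √(0.75·0.74) = 0.78
  Scale D (disc): 0.12 / √(0.82·0.74) = 0.15
  Scale A (conv): 0.60 / √(0.85·0.74) = 0.76
  Scale E (disc): 0.72 / √(0.77·0.74) = 0.95
  Scale F (disc): 0.51 / √(0.80·0.74) = 0.66
Smallest convergent = 0.66. Discriminant values: 0.58, 0.15, 0.95, 0.66; count ≥ 0.66 → 2.

2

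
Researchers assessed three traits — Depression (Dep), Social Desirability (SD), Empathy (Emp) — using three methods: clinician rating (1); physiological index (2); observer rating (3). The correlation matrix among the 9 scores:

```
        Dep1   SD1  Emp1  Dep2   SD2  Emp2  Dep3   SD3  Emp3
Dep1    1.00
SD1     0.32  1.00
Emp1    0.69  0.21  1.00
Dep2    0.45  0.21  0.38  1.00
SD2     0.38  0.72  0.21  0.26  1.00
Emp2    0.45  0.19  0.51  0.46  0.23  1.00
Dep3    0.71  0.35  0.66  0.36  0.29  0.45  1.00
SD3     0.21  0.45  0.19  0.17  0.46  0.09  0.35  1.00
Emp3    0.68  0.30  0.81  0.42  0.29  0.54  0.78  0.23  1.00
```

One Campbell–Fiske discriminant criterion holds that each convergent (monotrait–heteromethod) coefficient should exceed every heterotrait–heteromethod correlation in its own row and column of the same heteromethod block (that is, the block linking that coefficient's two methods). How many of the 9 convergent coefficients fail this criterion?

2

Checking each validity diagonal entry against its comparison values:
Dep (methods 1·2): 0.45 vs {0.38, 0.21, 0.45, 0.38} → fail.
Dep (methods 1·3): 0.71 vs {0.21, 0.35, 0.68, 0.66} → pass.
Dep (methods 2·3): 0.36 vs {0.17, 0.29, 0.42, 0.45} → fail.
SD (methods 1·2): 0.72 vs {0.21, 0.38, 0.19, 0.21} → pass.
SD (methods 1·3): 0.45 vs {0.35, 0.21, 0.30, 0.19} → pass.
SD (methods 2·3): 0.46 vs {0.29, 0.17, 0.29, 0.09} → pass.
Emp (methods 1·2): 0.51 vs {0.38, 0.45, 0.21, 0.19} → pass.
Emp (methods 1·3): 0.81 vs {0.66, 0.68, 0.19, 0.30} → pass.
Emp (methods 2·3): 0.54 vs {0.45, 0.42, 0.09, 0.29} → pass.
2 of 9 fail.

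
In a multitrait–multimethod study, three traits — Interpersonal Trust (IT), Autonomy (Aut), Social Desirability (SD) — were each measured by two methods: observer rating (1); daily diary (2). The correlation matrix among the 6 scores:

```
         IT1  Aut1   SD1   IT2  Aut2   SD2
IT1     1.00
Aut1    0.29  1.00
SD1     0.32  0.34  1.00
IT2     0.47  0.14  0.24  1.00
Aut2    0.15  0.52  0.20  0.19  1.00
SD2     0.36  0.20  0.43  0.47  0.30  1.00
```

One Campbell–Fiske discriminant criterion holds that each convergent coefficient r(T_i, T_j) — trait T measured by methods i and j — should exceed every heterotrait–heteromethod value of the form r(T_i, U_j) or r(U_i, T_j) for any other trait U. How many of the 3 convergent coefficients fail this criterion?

0

Each convergent coefficient versus the relevant comparison correlations:
IT (methods 1·2): 0.47 vs {0.15, 0.14, 0.36, 0.24} → pass.
Aut (methods 1·2): 0.52 vs {0.14, 0.15, 0.20, 0.20} → pass.
SD (methods 1·2): 0.43 vs {0.24, 0.36, 0.20, 0.20} → pass.
0 of 3 fail.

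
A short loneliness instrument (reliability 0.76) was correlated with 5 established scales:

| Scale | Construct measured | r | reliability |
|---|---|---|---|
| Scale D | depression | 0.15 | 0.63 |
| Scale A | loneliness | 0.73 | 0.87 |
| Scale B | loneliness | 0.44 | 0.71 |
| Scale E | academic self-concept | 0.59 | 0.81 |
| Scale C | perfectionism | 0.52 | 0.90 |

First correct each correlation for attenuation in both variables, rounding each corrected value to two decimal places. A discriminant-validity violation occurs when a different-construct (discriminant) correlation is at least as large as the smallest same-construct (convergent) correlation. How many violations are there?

2

Disattenuated r (r / √(r_scale · r_new)):
  Scale D (disc): 0.15 / √(0.63·0.76) = 0.22
  Scale A (conv): 0.73 / √(0.87·0.76) = 0.90
  Scale B (conv): 0.44 / √(0.71·0.76) = 0.60
  Scale E (disc): 0.59 / √(0.81·0.76) = 0.75
  Scale C (disc): 0.52 / √(0.90·0.76) = 0.63
Smallest convergent = 0.60. Discriminant values: 0.22, 0.75, 0.63; count ≥ 0.60 → 2.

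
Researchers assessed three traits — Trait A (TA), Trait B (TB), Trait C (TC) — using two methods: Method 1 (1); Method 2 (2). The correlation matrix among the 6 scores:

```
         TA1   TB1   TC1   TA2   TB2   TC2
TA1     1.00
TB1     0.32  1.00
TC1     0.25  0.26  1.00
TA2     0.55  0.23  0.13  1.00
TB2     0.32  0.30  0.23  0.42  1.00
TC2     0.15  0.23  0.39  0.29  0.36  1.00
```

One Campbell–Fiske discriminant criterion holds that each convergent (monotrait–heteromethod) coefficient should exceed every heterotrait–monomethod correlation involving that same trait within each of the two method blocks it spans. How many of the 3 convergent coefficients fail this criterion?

1

Convergent coefficients and their comparison sets:
TA (methods 1·2): 0.55 vs {0.32, 0.42, 0.25, 0.29} → pass.
TB (methods 1·2): 0.30 vs {0.32, 0.42, 0.26, 0.36} → fail.
TC (methods 1·2): 0.39 vs {0.25, 0.29, 0.26, 0.36} → pass.
1 of 3 fail.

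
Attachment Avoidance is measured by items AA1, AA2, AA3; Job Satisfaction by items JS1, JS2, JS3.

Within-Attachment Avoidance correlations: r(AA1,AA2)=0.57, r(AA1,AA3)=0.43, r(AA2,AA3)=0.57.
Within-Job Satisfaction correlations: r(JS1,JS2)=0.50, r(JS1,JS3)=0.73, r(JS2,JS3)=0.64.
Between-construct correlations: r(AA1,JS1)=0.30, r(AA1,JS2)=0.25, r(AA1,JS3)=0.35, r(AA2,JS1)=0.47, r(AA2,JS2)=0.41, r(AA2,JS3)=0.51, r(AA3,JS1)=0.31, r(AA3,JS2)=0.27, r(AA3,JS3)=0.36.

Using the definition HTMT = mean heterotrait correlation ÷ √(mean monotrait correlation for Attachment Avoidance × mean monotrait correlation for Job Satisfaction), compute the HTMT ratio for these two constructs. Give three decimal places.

0.628

Mean heterotrait r = 3.23/9 = 0.3589.
Mean within-AA = 1.57/3 = 0.5233; mean within-JS = 1.87/3 = 0.6233.
Geometric mean = √(0.5233 × 0.6233) = 0.5711.
HTMT = 0.3589 / 0.5711 = 0.628.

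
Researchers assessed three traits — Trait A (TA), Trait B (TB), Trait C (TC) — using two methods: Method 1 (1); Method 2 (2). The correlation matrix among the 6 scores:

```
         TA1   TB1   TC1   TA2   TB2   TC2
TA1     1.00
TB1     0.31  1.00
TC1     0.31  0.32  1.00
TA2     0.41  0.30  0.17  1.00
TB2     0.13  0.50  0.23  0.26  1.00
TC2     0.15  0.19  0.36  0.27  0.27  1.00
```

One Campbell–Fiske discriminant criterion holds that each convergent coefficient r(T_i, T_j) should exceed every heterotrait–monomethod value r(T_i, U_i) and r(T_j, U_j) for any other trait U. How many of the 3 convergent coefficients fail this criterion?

Convergent coefficients and their comparison sets:
TA (methods 1·2): 0.41 vs {0.31, 0.26, 0.31, 0.27} → pass.
TB (methods 1·2): 0.50 vs {0.31, 0.26, 0.32, 0.27} → pass.
TC (methods 1·2): 0.36 vs {0.31, 0.27, 0.32, 0.27} → pass.
0 of 3 fail.

0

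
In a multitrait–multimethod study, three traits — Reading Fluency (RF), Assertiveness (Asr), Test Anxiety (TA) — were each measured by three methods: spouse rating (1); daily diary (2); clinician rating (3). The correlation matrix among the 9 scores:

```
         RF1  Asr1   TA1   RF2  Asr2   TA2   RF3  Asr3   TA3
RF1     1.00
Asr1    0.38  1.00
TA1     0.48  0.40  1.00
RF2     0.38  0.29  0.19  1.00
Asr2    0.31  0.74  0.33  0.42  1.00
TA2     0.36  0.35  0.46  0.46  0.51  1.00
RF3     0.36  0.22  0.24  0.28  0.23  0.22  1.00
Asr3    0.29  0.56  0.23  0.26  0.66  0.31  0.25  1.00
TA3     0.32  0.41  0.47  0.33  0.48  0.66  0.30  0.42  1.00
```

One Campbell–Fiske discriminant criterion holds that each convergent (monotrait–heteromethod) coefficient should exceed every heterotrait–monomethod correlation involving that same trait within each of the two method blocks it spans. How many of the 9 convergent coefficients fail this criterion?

5

Each convergent coefficient versus the relevant comparison correlations:
RF (methods 1·2): 0.38 vs {0.38, 0.42, 0.48, 0.46} → fail.
RF (methods 1·3): 0.36 vs {0.38, 0.25, 0.48, 0.30} → fail.
RF (methods 2·3): 0.28 vs {0.42, 0.25, 0.46, 0.30} → fail.
Asr (methods 1·2): 0.74 vs {0.38, 0.42, 0.40, 0.51} → pass.
Asr (methods 1·3): 0.56 vs {0.38, 0.25, 0.40, 0.42} → pass.
Asr (methods 2·3): 0.66 vs {0.42, 0.25, 0.51, 0.42} → pass.
TA (methods 1·2): 0.46 vs {0.48, 0.46, 0.40, 0.51} → fail.
TA (methods 1·3): 0.47 vs {0.48, 0.30, 0.40, 0.42} → fail.
TA (methods 2·3): 0.66 vs {0.46, 0.30, 0.51, 0.42} → pass.
5 of 9 fail.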